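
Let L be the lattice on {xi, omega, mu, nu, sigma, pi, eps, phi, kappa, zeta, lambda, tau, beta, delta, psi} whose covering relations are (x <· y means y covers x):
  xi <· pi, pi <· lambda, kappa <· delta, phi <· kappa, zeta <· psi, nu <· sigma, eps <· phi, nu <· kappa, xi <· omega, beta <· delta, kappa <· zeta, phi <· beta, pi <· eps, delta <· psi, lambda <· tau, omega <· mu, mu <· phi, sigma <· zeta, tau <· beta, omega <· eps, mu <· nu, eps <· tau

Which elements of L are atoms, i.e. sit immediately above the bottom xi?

The atoms are exactly the elements that cover xi: omega, pi.

omega, pi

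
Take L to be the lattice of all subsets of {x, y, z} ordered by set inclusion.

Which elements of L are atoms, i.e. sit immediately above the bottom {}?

The atoms are exactly the elements that cover {}: {x}, {y}, {z}.

{x}, {y}, {z}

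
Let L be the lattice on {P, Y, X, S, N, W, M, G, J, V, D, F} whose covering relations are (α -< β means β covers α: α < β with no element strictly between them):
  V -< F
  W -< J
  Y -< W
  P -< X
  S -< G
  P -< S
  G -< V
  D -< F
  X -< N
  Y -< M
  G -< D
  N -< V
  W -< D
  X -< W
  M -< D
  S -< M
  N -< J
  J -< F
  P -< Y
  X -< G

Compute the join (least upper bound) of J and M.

F

Common upper bounds of {J, M}: F.
The least among these is F.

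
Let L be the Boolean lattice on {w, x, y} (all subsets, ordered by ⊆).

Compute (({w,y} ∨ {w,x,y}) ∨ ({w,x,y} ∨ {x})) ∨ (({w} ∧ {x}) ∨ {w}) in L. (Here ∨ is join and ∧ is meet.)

{w,x,y}

{w,y} ∨ {w,x,y} = {w,x,y}
{w,x,y} ∨ {x} = {w,x,y}
{w,x,y} ∨ {w,x,y} = {w,x,y}
{w} ∧ {x} = {}
{} ∨ {w} = {w}
{w,x,y} ∨ {w} = {w,x,y}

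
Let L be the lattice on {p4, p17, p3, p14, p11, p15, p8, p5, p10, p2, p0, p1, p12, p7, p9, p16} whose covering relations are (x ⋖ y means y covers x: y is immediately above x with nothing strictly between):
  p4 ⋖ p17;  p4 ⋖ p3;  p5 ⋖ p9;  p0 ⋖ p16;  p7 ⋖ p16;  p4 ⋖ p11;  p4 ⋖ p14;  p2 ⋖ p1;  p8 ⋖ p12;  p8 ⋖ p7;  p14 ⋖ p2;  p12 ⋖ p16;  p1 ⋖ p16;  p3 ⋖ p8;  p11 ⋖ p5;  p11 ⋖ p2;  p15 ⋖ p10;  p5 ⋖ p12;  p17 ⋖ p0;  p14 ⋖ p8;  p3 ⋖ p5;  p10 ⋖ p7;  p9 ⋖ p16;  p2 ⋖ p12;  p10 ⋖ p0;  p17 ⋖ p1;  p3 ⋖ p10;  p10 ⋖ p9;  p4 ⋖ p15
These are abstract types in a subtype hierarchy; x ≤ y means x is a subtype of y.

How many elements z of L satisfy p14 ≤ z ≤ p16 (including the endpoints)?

7

The interval [p14, p16] = {p1, p12, p14, p16, p2, p7, p8}, which has 7 elements.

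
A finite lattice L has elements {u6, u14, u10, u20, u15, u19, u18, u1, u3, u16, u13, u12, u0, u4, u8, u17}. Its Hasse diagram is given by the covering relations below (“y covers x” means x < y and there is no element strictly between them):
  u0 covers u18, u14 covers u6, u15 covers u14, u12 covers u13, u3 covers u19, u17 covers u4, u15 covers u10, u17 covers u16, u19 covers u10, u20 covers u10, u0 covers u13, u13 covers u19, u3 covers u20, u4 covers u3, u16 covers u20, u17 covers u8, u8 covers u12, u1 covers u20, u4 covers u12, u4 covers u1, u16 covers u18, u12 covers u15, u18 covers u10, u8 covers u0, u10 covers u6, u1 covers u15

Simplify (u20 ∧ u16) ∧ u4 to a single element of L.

u20 ∧ u16 = u20
u20 ∧ u4 = u20

u20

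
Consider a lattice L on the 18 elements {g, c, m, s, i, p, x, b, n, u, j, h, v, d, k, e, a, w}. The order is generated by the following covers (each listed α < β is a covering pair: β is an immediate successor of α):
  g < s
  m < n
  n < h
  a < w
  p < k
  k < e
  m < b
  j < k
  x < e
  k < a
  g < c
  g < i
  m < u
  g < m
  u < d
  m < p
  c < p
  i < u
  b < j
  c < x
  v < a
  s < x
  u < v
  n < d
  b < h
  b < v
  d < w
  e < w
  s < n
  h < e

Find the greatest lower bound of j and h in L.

b

Common lower bounds of {j, h}: b, g, m.
The greatest among these is b.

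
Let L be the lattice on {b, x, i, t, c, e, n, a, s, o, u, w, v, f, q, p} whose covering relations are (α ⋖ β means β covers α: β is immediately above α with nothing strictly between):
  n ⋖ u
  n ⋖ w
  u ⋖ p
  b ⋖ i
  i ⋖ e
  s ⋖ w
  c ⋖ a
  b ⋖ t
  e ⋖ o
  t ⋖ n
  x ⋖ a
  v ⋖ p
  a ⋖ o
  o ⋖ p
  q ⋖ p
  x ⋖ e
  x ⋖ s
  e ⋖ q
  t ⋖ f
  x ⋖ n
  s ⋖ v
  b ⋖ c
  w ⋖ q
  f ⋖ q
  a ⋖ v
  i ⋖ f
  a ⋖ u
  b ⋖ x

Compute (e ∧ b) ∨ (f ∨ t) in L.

e ∧ b = b
f ∨ t = f
b ∨ f = f

f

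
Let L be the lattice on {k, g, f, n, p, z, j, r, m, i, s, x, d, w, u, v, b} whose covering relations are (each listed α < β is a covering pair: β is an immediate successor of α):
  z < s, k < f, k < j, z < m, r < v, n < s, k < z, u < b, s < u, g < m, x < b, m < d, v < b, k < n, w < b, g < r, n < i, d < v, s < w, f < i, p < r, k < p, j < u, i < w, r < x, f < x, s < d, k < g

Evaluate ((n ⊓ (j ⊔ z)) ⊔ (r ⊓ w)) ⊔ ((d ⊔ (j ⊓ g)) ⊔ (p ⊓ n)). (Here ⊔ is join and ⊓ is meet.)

j ∨ z = u
n ∧ u = n
r ∧ w = k
n ∨ k = n
j ∧ g = k
d ∨ k = d
p ∧ n = k
d ∨ k = d
n ∨ d = d

d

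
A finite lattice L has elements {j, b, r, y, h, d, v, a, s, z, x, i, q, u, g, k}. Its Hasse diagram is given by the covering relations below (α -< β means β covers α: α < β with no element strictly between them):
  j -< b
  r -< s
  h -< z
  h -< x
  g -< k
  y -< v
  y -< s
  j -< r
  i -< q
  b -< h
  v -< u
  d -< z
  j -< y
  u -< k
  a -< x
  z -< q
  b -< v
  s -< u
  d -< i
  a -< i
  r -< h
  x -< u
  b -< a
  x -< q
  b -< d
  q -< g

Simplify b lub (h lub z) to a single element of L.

h ∨ z = z
b ∨ z = z

z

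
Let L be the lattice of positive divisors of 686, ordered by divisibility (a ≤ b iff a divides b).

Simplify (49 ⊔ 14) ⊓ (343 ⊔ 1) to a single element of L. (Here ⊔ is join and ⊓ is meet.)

49

49 ∨ 14 = 98
343 ∨ 1 = 343
98 ∧ 343 = 49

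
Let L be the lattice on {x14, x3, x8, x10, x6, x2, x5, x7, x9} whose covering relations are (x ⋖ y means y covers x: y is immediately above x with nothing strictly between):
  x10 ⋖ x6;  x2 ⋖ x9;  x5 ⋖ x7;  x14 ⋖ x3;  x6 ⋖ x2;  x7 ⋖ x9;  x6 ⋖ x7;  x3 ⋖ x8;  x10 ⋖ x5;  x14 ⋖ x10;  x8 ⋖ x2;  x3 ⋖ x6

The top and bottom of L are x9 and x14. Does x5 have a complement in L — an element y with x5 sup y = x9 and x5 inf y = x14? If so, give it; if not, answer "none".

x8

Need y with x5 ∨ y = x9 and x5 ∧ y = x14.
Checking each element gives: x8.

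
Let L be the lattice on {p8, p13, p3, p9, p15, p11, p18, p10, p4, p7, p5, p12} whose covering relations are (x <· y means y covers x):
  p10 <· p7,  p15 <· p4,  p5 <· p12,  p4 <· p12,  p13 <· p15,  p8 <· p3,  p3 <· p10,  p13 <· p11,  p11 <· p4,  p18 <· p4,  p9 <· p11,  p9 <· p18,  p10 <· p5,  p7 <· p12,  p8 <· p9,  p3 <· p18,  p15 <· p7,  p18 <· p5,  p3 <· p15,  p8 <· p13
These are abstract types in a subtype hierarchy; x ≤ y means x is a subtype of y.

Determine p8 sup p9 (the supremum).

p9

Common upper bounds of {p8, p9}: p11, p12, p18, p4, p5, p9.
The least among these is p9.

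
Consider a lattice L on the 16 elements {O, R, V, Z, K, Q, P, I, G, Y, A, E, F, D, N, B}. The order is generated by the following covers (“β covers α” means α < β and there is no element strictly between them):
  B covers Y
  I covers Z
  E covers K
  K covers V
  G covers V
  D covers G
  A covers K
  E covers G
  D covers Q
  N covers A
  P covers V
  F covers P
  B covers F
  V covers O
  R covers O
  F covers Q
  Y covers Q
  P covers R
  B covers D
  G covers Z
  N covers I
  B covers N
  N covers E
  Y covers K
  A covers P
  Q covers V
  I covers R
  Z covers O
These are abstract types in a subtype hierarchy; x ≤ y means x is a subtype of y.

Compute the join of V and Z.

Common upper bounds of {V, Z}: B, D, E, G, N.
The least among these is G.

G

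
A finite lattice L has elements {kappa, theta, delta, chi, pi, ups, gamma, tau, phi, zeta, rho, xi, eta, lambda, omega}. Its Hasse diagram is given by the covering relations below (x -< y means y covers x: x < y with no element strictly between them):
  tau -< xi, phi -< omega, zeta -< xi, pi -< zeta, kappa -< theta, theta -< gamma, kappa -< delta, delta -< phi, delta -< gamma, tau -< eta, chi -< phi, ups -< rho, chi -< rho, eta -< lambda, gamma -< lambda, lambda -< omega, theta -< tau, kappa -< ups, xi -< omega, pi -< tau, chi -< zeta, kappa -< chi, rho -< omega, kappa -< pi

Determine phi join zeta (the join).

Common upper bounds of {phi, zeta}: omega.
The least among these is omega.

omega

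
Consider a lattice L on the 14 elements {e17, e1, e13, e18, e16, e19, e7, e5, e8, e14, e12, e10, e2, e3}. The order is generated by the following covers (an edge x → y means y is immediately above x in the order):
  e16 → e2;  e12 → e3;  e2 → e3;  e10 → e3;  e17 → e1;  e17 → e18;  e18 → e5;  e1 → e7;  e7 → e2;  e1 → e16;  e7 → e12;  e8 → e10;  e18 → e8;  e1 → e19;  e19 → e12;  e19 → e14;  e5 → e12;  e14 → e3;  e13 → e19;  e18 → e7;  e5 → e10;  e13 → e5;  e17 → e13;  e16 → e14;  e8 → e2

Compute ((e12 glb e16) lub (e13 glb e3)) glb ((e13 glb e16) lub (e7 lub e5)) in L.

e19

e12 ∧ e16 = e1
e13 ∧ e3 = e13
e1 ∨ e13 = e19
e13 ∧ e16 = e17
e7 ∨ e5 = e12
e17 ∨ e12 = e12
e19 ∧ e12 = e19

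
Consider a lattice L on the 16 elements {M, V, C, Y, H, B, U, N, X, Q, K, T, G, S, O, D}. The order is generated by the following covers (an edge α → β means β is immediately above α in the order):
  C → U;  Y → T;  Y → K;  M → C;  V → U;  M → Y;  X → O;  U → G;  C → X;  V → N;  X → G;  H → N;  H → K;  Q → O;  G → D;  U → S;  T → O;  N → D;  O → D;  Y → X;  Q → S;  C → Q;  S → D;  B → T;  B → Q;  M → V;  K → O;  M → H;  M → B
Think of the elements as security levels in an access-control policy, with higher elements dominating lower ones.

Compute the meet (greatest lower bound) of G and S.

Common lower bounds of {G, S}: C, M, U, V.
The greatest among these is U.

U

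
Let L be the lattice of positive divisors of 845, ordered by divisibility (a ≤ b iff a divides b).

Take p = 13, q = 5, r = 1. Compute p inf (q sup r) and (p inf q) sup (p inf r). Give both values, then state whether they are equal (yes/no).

1; 1; yes

q sup r = 5, so p inf (q sup r) = 13 inf 5 = 1.
p inf q = 1 and p inf r = 1, so (p inf q) sup (p inf r) = 1 sup 1 = 1.
Equal: yes.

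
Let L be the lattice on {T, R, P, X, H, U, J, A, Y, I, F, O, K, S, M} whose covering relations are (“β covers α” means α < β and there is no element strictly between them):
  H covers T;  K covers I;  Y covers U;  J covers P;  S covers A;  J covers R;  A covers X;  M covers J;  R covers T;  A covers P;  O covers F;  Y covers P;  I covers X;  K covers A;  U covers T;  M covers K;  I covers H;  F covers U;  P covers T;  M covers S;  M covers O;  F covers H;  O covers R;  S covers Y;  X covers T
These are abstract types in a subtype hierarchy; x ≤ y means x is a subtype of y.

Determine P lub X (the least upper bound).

Common upper bounds of {P, X}: A, K, M, S.
The least among these is A.

A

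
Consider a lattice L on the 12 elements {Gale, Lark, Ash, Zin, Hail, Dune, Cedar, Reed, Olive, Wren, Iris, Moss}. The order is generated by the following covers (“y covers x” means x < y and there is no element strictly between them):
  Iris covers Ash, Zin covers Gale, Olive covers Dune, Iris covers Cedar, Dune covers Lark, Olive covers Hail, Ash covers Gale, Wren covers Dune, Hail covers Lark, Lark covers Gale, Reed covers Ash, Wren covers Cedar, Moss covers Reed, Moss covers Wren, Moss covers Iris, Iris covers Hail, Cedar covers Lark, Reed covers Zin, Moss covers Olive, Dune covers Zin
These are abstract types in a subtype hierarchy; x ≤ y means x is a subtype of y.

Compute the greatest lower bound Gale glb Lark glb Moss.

Gale

Common lower bounds of {Gale, Lark, Moss}: Gale.
The greatest among these is Gale.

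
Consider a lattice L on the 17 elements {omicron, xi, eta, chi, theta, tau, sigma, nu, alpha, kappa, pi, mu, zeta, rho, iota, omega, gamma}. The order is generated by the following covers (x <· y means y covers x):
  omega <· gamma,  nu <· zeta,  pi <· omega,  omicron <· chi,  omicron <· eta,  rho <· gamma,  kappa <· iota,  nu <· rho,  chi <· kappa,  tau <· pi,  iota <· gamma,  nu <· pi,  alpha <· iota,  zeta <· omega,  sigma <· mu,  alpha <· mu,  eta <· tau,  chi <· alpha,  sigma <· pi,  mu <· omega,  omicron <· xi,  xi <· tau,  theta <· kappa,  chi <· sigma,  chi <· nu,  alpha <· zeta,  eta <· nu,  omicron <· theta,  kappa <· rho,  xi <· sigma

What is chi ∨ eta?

nu

Common upper bounds of {chi, eta}: gamma, nu, omega, pi, rho, zeta.
The least among these is nu.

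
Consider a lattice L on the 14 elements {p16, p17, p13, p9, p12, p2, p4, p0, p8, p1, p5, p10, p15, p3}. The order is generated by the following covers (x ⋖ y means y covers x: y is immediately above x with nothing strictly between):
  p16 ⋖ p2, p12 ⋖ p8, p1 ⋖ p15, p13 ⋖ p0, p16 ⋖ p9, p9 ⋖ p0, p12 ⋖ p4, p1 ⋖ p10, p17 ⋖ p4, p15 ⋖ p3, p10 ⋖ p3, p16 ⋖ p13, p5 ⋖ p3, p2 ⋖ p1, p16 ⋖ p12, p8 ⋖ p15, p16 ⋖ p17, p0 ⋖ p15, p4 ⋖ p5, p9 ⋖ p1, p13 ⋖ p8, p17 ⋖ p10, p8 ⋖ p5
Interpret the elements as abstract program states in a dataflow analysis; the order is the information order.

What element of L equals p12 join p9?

p15

p12 ∨ p9 = p15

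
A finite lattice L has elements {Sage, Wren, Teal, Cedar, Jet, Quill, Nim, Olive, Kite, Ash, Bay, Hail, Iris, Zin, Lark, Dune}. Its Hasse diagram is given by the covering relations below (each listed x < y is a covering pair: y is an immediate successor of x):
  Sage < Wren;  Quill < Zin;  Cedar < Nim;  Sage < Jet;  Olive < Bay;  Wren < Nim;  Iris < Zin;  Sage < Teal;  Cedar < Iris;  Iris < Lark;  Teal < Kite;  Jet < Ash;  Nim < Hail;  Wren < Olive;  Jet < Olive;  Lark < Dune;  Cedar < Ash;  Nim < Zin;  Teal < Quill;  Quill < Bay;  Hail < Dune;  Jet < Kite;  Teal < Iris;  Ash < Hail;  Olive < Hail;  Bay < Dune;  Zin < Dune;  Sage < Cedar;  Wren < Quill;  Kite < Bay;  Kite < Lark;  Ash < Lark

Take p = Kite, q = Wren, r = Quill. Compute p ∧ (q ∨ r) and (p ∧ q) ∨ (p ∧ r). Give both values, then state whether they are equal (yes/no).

Teal; Teal; yes

q ∨ r = Quill, so p ∧ (q ∨ r) = Kite ∧ Quill = Teal.
p ∧ q = Sage and p ∧ r = Teal, so (p ∧ q) ∨ (p ∧ r) = Sage ∨ Teal = Teal.
Equal: yes.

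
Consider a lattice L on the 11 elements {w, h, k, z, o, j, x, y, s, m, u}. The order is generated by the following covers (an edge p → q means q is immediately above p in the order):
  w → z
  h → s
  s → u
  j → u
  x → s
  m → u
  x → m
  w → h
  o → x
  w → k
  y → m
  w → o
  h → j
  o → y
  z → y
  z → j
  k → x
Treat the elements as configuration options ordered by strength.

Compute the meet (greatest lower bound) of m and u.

Common lower bounds of {m, u}: k, m, o, w, x, y, z.
The greatest among these is m.

m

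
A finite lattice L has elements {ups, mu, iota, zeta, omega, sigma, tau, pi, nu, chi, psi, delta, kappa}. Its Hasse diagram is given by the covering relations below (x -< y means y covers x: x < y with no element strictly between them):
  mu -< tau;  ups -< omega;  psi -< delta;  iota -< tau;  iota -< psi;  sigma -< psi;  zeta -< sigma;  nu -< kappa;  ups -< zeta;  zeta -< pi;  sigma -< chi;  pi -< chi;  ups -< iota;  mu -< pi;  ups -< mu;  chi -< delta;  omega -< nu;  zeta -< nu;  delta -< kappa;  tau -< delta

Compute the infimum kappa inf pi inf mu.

mu

Common lower bounds of {kappa, pi, mu}: mu, ups.
The greatest among these is mu.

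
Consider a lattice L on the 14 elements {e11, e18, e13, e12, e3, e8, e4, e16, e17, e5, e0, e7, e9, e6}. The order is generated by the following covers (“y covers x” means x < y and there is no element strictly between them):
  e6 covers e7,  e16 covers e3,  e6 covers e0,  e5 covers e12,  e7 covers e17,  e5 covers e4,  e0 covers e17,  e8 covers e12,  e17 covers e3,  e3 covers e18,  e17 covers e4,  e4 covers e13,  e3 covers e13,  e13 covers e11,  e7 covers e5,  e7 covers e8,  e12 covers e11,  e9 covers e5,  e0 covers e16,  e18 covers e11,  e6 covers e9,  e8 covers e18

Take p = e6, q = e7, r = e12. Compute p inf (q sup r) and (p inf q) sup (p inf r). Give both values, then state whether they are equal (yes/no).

q sup r = e7, so p inf (q sup r) = e6 inf e7 = e7.
p inf q = e7 and p inf r = e12, so (p inf q) sup (p inf r) = e7 sup e12 = e7.
Equal: yes.

e7; e7; yes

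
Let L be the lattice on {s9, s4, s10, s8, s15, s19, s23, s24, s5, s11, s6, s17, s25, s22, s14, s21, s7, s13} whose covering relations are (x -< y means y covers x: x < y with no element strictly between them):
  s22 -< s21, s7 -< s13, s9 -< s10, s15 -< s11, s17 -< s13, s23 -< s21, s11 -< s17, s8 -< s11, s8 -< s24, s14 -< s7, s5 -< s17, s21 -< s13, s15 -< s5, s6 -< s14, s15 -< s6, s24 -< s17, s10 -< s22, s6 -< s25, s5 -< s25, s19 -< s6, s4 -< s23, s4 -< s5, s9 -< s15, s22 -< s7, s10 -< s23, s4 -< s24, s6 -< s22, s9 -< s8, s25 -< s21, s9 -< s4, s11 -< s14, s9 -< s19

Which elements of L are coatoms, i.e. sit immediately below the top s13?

The coatoms are exactly the elements covered by s13: s17, s21, s7.

s17, s21, s7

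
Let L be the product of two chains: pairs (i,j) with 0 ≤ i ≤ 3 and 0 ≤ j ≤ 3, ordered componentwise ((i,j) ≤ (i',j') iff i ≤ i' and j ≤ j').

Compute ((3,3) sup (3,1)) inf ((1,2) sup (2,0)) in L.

(3,3) ∨ (3,1) = (3,3)
(1,2) ∨ (2,0) = (2,2)
(3,3) ∧ (2,2) = (2,2)

(2,2)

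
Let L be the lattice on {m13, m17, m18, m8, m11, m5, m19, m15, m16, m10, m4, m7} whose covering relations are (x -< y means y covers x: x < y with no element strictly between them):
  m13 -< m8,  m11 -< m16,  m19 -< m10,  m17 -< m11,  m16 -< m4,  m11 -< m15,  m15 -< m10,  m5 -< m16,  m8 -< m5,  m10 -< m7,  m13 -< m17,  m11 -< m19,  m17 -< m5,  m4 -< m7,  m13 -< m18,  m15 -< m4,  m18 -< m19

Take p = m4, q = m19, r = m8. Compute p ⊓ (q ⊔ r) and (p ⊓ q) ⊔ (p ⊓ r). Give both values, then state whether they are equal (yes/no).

m4; m16; no

q ⊔ r = m7, so p ⊓ (q ⊔ r) = m4 ⊓ m7 = m4.
p ⊓ q = m11 and p ⊓ r = m8, so (p ⊓ q) ⊔ (p ⊓ r) = m11 ⊔ m8 = m16.
Equal: no.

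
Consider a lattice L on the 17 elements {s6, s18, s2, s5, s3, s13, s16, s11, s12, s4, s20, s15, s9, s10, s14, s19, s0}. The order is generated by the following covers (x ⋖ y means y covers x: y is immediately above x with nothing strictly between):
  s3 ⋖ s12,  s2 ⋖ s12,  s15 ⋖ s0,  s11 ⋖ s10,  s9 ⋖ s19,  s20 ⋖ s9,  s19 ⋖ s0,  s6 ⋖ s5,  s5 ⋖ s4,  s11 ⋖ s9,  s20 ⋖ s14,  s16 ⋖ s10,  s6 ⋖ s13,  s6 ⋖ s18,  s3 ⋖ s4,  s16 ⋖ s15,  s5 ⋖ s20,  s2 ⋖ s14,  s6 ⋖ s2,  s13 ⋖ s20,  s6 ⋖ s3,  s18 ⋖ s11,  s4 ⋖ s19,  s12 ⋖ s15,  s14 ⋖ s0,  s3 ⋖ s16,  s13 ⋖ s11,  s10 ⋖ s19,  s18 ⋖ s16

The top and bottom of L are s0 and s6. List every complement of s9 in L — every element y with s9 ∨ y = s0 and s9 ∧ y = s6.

s12, s2

Need y with s9 ∨ y = s0 and s9 ∧ y = s6.
Checking each element gives: s12, s2.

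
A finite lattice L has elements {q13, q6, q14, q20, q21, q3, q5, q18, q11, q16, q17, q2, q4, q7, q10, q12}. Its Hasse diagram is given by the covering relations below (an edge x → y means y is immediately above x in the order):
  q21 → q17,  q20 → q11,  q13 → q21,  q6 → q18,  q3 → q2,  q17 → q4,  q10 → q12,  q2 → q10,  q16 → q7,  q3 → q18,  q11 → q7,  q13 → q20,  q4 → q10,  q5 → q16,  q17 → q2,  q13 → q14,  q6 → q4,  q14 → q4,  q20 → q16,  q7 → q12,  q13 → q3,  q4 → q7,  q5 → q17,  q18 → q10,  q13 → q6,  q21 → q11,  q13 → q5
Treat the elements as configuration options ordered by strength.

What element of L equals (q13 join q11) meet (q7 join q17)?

q11

q13 ∨ q11 = q11
q7 ∨ q17 = q7
q11 ∧ q7 = q11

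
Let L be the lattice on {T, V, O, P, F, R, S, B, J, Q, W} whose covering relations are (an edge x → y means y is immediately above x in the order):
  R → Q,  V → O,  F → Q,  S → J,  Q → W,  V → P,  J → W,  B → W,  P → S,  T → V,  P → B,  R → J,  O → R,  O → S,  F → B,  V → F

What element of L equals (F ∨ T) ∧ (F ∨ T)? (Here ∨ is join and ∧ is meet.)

F ∨ T = F
F ∨ T = F
F ∧ F = F

F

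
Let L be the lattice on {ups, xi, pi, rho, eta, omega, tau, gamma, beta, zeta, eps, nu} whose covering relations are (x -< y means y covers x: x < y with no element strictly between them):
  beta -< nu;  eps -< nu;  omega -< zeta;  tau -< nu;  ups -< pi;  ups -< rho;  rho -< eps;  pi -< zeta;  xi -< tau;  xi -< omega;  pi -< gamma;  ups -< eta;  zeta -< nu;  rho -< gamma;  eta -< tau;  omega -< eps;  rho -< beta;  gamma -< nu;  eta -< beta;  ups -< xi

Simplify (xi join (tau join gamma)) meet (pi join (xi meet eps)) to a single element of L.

tau ∨ gamma = nu
xi ∨ nu = nu
xi ∧ eps = xi
pi ∨ xi = zeta
nu ∧ zeta = zeta

zeta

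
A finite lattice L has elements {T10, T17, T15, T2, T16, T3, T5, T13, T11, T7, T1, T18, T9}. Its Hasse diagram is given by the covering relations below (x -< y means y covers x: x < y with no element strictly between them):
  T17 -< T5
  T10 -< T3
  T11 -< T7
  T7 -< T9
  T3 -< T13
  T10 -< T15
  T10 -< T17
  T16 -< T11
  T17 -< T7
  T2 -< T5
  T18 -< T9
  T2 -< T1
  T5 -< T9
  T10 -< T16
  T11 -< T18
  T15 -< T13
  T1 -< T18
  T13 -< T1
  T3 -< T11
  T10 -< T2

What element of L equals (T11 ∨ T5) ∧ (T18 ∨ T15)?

T18

T11 ∨ T5 = T9
T18 ∨ T15 = T18
T9 ∧ T18 = T18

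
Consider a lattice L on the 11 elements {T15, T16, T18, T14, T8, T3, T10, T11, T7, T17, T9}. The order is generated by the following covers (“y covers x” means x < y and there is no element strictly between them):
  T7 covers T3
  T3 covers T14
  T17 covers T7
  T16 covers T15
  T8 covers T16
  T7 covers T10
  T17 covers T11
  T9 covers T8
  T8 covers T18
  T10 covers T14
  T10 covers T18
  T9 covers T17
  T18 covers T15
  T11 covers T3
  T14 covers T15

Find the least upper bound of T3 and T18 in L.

T7

Common upper bounds of {T3, T18}: T17, T7, T9.
The least among these is T7.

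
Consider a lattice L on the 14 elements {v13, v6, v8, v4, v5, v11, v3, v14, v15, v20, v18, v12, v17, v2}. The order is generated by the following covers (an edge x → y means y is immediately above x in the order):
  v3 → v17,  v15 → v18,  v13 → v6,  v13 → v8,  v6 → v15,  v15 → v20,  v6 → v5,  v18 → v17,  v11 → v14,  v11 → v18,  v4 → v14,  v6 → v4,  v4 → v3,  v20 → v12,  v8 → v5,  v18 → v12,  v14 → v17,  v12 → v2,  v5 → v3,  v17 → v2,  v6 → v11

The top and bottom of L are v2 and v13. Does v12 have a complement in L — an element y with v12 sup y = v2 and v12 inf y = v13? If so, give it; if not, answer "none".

v8

Need y with v12 ∨ y = v2 and v12 ∧ y = v13.
Checking each element gives: v8.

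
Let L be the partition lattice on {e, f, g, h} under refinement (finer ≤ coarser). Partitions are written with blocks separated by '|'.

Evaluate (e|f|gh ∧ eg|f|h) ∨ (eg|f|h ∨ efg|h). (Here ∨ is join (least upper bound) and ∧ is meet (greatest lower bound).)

efg|h

e|f|gh ∧ eg|f|h = e|f|g|h
eg|f|h ∨ efg|h = efg|h
e|f|g|h ∨ efg|h = efg|h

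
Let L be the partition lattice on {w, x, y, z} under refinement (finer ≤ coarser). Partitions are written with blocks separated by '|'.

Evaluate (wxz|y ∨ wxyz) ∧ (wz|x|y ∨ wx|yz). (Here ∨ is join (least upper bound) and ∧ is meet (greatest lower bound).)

wxz|y ∨ wxyz = wxyz
wz|x|y ∨ wx|yz = wxyz
wxyz ∧ wxyz = wxyz

wxyz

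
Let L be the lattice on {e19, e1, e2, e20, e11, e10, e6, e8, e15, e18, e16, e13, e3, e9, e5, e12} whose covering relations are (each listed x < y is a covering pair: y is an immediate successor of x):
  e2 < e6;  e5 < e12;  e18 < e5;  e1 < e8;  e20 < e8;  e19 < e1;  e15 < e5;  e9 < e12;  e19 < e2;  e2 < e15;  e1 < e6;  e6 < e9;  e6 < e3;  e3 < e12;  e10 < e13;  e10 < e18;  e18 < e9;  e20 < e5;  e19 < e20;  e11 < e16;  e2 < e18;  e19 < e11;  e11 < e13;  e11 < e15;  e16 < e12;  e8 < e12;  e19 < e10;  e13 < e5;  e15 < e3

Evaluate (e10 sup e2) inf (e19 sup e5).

e10 ∨ e2 = e18
e19 ∨ e5 = e5
e18 ∧ e5 = e18

e18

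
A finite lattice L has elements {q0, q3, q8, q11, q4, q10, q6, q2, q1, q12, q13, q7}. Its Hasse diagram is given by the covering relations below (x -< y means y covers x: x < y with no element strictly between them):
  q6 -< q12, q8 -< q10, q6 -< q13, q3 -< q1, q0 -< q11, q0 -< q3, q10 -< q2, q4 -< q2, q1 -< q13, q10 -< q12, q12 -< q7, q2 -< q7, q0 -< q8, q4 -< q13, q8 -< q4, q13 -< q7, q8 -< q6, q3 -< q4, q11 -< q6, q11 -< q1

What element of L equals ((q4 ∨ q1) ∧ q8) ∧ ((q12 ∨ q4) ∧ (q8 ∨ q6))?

q4 ∨ q1 = q13
q13 ∧ q8 = q8
q12 ∨ q4 = q7
q8 ∨ q6 = q6
q7 ∧ q6 = q6
q8 ∧ q6 = q8

q8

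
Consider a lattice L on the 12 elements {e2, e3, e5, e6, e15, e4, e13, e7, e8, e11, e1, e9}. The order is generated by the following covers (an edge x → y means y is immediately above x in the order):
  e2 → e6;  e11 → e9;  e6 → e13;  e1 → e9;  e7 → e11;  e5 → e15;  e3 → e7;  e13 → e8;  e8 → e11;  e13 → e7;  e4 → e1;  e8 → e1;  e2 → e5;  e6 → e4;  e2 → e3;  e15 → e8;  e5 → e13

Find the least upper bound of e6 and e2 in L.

e6

Common upper bounds of {e6, e2}: e1, e11, e13, e4, e6, e7, e8, e9.
The least among these is e6.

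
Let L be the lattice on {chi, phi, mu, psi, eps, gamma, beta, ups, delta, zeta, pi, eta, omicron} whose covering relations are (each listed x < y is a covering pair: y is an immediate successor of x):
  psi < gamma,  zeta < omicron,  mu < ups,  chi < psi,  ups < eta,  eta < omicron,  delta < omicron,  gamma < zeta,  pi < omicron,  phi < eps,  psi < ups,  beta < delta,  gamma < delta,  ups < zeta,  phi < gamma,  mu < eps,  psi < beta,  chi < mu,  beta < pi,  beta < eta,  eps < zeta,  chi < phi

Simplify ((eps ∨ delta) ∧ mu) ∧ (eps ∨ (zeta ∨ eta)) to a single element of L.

eps ∨ delta = omicron
omicron ∧ mu = mu
zeta ∨ eta = omicron
eps ∨ omicron = omicron
mu ∧ omicron = mu

mu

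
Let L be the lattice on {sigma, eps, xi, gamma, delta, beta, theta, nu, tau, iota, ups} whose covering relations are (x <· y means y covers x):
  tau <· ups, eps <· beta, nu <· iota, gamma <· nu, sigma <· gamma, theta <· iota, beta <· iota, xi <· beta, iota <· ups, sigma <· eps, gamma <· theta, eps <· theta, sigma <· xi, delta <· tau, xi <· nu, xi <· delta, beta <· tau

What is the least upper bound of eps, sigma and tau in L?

Common upper bounds of {eps, sigma, tau}: tau, ups.
The least among these is tau.

tau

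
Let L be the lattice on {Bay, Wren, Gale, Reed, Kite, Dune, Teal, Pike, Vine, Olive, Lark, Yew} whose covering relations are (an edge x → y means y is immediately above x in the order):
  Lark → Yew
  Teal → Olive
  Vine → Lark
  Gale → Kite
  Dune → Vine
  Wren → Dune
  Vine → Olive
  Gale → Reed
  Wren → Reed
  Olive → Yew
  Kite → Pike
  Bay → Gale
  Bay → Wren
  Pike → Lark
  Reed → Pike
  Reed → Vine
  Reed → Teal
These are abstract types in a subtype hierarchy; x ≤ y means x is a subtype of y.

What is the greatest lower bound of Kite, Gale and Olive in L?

Common lower bounds of {Kite, Gale, Olive}: Bay, Gale.
The greatest among these is Gale.

Gale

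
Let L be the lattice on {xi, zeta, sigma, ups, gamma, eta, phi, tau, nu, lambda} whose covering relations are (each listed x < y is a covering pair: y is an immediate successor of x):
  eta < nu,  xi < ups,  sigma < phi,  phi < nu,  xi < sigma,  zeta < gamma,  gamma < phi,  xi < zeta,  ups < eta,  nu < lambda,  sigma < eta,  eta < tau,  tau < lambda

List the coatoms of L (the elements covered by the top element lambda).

nu, tau

The coatoms are exactly the elements covered by lambda: nu, tau.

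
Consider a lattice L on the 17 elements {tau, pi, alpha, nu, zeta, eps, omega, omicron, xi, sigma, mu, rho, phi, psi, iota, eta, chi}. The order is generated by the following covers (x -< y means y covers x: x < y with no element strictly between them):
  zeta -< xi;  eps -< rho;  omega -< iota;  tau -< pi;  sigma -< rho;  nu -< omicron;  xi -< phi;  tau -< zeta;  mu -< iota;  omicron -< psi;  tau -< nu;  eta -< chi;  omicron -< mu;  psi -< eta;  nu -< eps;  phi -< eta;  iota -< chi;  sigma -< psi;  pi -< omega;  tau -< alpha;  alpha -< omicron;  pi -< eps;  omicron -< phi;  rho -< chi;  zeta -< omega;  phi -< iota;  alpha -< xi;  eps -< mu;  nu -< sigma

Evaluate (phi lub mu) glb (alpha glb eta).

phi ∨ mu = iota
alpha ∧ eta = alpha
iota ∧ alpha = alpha

alpha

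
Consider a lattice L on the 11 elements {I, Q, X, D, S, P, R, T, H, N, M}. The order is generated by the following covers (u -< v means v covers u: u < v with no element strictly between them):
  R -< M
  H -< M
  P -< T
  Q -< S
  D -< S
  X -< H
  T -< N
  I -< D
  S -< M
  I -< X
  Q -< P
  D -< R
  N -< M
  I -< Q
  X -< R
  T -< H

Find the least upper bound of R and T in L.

M

Common upper bounds of {R, T}: M.
The least among these is M.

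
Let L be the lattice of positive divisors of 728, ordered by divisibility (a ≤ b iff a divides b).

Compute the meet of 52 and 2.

2

In the divisibility order, the meet is the greatest common divisor: gcd(52, 2) = 2.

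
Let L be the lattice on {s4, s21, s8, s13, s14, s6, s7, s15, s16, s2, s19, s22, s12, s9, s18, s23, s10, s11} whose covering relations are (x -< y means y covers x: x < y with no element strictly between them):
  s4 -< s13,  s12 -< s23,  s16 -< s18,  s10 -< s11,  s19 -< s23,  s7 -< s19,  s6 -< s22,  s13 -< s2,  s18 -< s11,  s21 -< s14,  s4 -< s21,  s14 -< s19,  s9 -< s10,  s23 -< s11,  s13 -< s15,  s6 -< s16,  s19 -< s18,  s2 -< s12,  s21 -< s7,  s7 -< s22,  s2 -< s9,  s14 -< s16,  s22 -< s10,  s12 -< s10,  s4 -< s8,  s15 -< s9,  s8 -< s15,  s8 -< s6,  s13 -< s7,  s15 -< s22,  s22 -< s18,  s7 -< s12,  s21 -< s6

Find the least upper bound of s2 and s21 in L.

s12

Common upper bounds of {s2, s21}: s10, s11, s12, s23.
The least among these is s12.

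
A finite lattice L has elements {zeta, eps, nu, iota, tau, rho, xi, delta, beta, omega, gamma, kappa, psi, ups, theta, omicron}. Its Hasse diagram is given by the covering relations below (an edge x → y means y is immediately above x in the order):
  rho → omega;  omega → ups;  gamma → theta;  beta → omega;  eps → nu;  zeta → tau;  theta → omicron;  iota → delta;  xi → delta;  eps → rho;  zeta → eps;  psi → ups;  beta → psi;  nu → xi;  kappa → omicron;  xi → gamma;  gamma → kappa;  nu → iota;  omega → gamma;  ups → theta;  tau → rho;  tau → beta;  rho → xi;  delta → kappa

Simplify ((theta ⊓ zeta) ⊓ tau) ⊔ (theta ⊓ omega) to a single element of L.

theta ∧ zeta = zeta
zeta ∧ tau = zeta
theta ∧ omega = omega
zeta ∨ omega = omega

omega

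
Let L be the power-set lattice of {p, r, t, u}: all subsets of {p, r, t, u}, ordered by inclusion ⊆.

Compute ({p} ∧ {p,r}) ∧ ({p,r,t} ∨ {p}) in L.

{p}

{p} ∧ {p,r} = {p}
{p,r,t} ∨ {p} = {p,r,t}
{p} ∧ {p,r,t} = {p}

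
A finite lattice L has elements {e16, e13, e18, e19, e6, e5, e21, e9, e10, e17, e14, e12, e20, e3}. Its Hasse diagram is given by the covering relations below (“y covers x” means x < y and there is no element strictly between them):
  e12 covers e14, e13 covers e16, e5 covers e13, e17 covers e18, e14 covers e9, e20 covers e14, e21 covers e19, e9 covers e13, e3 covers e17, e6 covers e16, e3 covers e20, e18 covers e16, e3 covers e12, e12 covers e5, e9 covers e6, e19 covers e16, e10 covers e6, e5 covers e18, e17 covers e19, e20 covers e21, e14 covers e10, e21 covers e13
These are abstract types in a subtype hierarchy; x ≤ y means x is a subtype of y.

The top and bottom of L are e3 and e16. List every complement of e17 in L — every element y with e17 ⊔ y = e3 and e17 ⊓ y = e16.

e10, e13, e14, e6, e9

Need y with e17 ∨ y = e3 and e17 ∧ y = e16.
Checking each element gives: e10, e13, e14, e6, e9.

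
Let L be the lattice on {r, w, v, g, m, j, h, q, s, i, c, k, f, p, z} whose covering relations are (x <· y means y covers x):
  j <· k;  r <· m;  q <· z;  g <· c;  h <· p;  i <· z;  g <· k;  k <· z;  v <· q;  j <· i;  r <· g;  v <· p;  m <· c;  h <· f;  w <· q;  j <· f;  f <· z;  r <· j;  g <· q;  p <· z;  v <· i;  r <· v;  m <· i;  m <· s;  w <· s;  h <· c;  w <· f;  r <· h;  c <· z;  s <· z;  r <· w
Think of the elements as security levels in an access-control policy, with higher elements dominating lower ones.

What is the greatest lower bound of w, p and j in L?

r

Common lower bounds of {w, p, j}: r.
The greatest among these is r.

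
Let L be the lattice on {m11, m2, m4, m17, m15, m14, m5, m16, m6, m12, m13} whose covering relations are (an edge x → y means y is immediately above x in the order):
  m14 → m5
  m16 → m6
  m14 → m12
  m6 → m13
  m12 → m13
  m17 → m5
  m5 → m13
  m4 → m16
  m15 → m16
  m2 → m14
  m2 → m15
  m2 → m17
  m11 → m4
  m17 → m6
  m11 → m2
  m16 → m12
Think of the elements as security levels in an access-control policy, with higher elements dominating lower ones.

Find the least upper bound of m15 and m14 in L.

Common upper bounds of {m15, m14}: m12, m13.
The least among these is m12.

m12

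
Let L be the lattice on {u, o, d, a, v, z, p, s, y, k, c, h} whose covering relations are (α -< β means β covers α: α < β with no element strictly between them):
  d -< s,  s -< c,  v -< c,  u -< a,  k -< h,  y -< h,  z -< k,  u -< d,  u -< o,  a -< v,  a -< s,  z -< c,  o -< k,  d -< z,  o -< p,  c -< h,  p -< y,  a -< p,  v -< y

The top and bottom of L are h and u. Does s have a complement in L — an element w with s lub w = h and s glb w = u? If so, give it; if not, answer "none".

Need w with s ∨ w = h and s ∧ w = u.
Checking each element gives: o.

o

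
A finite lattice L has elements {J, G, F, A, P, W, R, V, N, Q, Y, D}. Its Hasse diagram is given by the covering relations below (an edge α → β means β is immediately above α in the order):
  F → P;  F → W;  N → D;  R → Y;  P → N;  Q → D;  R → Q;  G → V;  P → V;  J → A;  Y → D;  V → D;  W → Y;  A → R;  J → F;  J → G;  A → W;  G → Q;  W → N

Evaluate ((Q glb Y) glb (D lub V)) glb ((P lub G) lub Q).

Q ∧ Y = R
D ∨ V = D
R ∧ D = R
P ∨ G = V
V ∨ Q = D
R ∧ D = R

R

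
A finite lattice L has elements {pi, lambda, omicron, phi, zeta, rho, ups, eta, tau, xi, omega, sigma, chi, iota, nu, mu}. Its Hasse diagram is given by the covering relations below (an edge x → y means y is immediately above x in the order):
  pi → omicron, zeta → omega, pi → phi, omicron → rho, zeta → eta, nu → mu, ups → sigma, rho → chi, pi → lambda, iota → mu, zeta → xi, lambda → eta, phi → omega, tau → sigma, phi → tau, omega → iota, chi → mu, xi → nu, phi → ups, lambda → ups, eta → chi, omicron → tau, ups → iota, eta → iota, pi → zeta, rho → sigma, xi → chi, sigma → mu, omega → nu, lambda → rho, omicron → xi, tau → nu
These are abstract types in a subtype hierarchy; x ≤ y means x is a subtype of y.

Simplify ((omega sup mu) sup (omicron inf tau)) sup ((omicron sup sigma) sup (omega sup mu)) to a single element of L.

mu

omega ∨ mu = mu
omicron ∧ tau = omicron
mu ∨ omicron = mu
omicron ∨ sigma = sigma
omega ∨ mu = mu
sigma ∨ mu = mu
mu ∨ mu = mu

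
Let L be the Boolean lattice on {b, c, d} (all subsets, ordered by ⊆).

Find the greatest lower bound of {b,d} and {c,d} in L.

{d}

Under ⊆, meet is intersection: {b,d} ∩ {c,d} = {d}.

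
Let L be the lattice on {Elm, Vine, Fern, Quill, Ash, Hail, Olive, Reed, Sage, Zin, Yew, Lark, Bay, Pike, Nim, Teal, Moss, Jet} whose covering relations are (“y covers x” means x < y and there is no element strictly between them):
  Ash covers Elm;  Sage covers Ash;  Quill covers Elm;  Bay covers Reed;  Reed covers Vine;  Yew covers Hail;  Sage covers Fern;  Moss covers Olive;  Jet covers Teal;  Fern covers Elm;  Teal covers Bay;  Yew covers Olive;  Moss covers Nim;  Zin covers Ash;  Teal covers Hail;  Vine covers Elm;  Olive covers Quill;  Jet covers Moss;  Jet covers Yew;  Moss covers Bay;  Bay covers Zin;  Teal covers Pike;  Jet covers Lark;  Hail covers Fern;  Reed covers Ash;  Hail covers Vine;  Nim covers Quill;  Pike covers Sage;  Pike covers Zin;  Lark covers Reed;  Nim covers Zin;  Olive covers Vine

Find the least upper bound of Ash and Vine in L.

Reed

Common upper bounds of {Ash, Vine}: Bay, Jet, Lark, Moss, Reed, Teal.
The least among these is Reed.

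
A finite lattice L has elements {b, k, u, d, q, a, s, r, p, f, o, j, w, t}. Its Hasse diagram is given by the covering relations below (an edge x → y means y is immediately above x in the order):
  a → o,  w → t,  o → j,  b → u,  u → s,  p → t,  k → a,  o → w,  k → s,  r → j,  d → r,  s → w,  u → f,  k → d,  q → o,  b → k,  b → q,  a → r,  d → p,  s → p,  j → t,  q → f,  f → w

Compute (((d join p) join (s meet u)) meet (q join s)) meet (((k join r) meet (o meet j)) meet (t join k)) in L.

k

d ∨ p = p
s ∧ u = u
p ∨ u = p
q ∨ s = w
p ∧ w = s
k ∨ r = r
o ∧ j = o
r ∧ o = a
t ∨ k = t
a ∧ t = a
s ∧ a = k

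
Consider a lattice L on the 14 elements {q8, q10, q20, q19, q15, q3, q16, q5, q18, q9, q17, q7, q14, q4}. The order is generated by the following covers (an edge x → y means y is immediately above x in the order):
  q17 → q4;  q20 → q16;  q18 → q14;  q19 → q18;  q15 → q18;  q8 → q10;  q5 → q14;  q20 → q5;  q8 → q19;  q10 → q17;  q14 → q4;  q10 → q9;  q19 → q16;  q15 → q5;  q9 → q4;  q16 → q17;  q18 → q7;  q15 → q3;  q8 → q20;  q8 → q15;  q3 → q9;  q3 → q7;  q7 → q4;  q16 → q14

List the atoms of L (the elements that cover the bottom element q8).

The atoms are exactly the elements that cover q8: q10, q15, q19, q20.

q10, q15, q19, q20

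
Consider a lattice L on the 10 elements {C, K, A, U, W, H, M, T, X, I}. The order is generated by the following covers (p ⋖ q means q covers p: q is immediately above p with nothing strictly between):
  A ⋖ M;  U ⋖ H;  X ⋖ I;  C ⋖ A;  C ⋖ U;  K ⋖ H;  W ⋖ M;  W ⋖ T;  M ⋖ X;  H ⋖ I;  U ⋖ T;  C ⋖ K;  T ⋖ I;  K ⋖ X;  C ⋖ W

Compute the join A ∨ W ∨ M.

Common upper bounds of {A, W, M}: I, M, X.
The least among these is M.

M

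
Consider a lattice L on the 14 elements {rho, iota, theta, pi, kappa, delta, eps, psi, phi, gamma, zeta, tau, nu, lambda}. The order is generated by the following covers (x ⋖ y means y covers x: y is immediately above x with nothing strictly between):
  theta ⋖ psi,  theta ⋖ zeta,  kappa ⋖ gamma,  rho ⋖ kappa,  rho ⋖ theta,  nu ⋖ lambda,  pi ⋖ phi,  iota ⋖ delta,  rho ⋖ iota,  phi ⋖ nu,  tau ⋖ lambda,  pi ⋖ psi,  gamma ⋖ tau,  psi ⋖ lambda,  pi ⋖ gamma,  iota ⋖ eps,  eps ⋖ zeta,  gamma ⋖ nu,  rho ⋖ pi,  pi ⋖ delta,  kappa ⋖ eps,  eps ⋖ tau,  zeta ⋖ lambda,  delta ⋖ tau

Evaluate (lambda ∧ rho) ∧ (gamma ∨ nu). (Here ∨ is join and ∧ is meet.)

lambda ∧ rho = rho
gamma ∨ nu = nu
rho ∧ nu = rho

rho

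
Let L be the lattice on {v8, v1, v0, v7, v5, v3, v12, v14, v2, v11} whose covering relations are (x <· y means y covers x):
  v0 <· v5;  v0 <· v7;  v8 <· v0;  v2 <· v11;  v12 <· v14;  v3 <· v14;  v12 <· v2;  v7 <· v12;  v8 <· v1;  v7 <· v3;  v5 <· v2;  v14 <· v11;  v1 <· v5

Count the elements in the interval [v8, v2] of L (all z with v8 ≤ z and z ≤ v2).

7

The interval [v8, v2] = {v0, v1, v12, v2, v5, v7, v8}, which has 7 elements.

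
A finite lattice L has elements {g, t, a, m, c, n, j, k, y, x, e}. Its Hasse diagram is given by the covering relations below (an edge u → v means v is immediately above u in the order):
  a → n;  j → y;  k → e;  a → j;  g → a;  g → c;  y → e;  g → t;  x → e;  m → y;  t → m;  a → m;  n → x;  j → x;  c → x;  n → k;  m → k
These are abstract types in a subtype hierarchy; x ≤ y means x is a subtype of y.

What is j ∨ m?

y

Common upper bounds of {j, m}: e, y.
The least among these is y.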